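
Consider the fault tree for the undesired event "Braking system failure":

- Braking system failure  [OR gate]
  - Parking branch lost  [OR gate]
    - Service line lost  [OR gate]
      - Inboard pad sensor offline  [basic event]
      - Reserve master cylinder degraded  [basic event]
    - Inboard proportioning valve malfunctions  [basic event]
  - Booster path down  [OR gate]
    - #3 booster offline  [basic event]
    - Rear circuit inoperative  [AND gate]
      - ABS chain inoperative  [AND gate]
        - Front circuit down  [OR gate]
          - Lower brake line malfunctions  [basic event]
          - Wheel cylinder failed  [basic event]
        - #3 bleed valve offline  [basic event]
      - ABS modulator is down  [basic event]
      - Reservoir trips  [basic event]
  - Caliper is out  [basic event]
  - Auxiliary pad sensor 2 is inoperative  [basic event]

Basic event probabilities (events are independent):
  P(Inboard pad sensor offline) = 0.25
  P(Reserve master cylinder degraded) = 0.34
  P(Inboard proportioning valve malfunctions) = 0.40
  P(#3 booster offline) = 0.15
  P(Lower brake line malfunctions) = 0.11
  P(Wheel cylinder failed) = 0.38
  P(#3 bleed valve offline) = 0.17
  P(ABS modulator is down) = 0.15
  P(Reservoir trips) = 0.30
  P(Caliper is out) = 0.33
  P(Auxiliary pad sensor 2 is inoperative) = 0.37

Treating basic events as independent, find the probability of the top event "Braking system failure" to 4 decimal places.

P(Service line lost) [OR] = 1 − (1−0.25) × (1−0.34) = 0.505000
P(Parking branch lost) [OR] = 1 − (1−0.505000) × (1−0.40) = 0.703000
P(Front circuit down) [OR] = 1 − (1−0.11) × (1−0.38) = 0.448200
P(ABS chain inoperative) [AND] = 0.448200 × 0.17 = 0.076194
P(Rear circuit inoperative) [AND] = 0.076194 × 0.15 × 0.30 = 0.003429
P(Booster path down) [OR] = 1 − (1−0.15) × (1−0.003429) = 0.152915
P(Braking system failure) [OR] = 1 − (1−0.703000) × (1−0.152915) × (1−0.33) × (1−0.37) = 0.893806
Rounded to 4 decimal places: P(Braking system failure) ≈ 0.8938.

0.8938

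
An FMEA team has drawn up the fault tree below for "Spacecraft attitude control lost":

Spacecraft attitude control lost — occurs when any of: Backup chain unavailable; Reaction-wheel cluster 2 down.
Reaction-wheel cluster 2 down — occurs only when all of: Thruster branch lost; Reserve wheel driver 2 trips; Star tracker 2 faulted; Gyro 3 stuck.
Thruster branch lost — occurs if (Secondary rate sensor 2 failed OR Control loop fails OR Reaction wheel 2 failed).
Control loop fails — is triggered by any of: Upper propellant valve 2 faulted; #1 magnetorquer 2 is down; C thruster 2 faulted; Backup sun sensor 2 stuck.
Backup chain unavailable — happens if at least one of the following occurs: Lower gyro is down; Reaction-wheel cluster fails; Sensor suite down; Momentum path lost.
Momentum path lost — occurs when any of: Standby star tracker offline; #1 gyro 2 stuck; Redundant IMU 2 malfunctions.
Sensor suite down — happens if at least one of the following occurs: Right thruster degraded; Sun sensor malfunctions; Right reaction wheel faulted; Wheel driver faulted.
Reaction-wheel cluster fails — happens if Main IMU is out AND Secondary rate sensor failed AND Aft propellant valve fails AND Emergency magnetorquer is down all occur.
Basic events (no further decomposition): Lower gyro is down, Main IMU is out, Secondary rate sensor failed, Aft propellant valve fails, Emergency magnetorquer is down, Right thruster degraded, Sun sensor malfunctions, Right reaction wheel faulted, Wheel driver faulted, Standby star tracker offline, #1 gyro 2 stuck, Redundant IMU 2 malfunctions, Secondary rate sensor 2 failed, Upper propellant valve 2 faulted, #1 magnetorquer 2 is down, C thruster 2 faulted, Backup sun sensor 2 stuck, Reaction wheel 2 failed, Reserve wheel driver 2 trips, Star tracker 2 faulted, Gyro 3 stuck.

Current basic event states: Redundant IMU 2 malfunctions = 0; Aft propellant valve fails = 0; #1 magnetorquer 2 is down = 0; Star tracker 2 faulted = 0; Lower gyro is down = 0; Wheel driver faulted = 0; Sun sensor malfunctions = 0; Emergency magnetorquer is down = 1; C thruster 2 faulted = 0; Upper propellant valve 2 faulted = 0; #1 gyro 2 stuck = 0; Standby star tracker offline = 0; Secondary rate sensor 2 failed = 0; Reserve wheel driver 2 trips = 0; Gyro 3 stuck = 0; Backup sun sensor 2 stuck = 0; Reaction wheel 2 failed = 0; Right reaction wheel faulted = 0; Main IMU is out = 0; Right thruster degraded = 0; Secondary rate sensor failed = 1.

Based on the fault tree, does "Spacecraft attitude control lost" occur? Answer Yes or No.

Reaction-wheel cluster fails [AND]: Main IMU is out=not, Secondary rate sensor failed=occurs, Aft propellant valve fails=not, Emergency magnetorquer is down=occurs → not all inputs occur → does not occur.
Sensor suite down [OR]: Right thruster degraded=not, Sun sensor malfunctions=not, Right reaction wheel faulted=not, Wheel driver faulted=not → no input occurs → does not occur.
Momentum path lost [OR]: Standby star tracker offline=not, #1 gyro 2 stuck=not, Redundant IMU 2 malfunctions=not → no input occurs → does not occur.
Backup chain unavailable [OR]: Lower gyro is down=not, Reaction-wheel cluster fails=not, Sensor suite down=not, Momentum path lost=not → no input occurs → does not occur.
Control loop fails [OR]: Upper propellant valve 2 faulted=not, #1 magnetorquer 2 is down=not, C thruster 2 faulted=not, Backup sun sensor 2 stuck=not → no input occurs → does not occur.
Thruster branch lost [OR]: Secondary rate sensor 2 failed=not, Control loop fails=not, Reaction wheel 2 failed=not → no input occurs → does not occur.
Reaction-wheel cluster 2 down [AND]: Thruster branch lost=not, Reserve wheel driver 2 trips=not, Star tracker 2 faulted=not, Gyro 3 stuck=not → not all inputs occur → does not occur.
Spacecraft attitude control lost [OR]: Backup chain unavailable=not, Reaction-wheel cluster 2 down=not → no input occurs → does not occur.

No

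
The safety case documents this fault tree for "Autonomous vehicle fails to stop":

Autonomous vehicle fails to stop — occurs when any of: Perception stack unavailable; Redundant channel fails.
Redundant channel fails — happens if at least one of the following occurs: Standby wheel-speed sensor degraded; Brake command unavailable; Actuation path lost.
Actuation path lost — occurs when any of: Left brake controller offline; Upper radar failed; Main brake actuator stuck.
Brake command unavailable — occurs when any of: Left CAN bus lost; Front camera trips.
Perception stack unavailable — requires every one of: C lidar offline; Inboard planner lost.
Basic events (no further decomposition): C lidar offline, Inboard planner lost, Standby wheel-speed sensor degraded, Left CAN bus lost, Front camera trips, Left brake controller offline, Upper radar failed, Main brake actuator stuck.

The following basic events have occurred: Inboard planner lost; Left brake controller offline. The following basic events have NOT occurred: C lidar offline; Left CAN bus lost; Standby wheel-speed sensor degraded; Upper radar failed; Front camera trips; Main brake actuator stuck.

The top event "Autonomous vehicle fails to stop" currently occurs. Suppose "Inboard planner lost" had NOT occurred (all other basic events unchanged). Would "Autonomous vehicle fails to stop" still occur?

Counterfactual: set "Inboard planner lost" to not occurred.
Perception stack unavailable [AND]: C lidar offline=not, Inboard planner lost=not → not all inputs occur → does not occur.
Brake command unavailable [OR]: Left CAN bus lost=not, Front camera trips=not → no input occurs → does not occur.
Actuation path lost [OR]: Left brake controller offline=occurs, Upper radar failed=not, Main brake actuator stuck=not → at least one input occurs → occurs.
Redundant channel fails [OR]: Standby wheel-speed sensor degraded=not, Brake command unavailable=not, Actuation path lost=occurs → at least one input occurs → occurs.
Autonomous vehicle fails to stop [OR]: Perception stack unavailable=not, Redundant channel fails=occurs → at least one input occurs → occurs.

Yes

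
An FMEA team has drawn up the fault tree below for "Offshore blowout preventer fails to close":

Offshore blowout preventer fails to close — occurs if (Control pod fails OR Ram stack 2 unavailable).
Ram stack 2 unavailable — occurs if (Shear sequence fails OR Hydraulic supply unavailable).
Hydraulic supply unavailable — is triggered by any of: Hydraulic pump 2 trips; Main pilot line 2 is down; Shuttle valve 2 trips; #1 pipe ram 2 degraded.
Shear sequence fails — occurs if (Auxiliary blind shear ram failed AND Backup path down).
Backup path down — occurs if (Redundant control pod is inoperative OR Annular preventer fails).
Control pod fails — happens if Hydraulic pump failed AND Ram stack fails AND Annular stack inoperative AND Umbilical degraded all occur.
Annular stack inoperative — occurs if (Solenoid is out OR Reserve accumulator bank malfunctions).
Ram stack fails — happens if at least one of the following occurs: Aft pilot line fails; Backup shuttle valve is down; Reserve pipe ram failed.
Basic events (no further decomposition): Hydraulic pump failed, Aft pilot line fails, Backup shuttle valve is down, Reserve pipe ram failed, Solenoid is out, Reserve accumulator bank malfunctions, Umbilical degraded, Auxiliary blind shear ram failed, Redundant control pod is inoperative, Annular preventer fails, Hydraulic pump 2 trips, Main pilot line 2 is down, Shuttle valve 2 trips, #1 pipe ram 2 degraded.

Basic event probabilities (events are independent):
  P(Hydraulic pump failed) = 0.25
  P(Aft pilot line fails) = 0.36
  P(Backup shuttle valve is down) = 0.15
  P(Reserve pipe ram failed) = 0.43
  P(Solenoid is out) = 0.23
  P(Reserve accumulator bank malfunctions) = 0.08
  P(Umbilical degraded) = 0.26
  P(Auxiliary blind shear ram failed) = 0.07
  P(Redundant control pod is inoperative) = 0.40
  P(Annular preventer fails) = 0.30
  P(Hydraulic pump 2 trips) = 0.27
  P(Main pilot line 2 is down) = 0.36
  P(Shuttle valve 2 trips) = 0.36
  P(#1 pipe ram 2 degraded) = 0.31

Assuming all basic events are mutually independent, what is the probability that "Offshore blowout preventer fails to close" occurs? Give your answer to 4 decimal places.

0.8046

P(Ram stack fails) [OR] = 1 − (1−0.36) × (1−0.15) × (1−0.43) = 0.689920
P(Annular stack inoperative) [OR] = 1 − (1−0.23) × (1−0.08) = 0.291600
P(Control pod fails) [AND] = 0.25 × 0.689920 × 0.291600 × 0.26 = 0.013077
P(Backup path down) [OR] = 1 − (1−0.40) × (1−0.30) = 0.580000
P(Shear sequence fails) [AND] = 0.07 × 0.580000 = 0.040600
P(Hydraulic supply unavailable) [OR] = 1 − (1−0.27) × (1−0.36) × (1−0.36) × (1−0.31) = 0.793684
P(Ram stack 2 unavailable) [OR] = 1 − (1−0.040600) × (1−0.793684) = 0.802060
P(Offshore blowout preventer fails to close) [OR] = 1 − (1−0.013077) × (1−0.802060) = 0.804648
Rounded to 4 decimal places: P(Offshore blowout preventer fails to close) ≈ 0.8046.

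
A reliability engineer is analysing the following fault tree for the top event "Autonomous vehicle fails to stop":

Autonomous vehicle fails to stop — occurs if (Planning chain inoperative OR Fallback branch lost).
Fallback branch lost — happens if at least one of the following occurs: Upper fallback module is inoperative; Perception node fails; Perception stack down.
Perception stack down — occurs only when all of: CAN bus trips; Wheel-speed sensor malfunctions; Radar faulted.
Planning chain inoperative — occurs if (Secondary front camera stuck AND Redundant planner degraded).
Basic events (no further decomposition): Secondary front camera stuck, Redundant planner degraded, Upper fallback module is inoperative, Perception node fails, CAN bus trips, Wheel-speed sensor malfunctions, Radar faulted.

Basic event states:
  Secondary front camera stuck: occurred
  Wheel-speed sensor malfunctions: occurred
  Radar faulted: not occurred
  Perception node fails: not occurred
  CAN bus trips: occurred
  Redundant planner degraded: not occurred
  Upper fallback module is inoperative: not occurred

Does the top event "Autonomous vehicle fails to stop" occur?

Planning chain inoperative [AND]: Secondary front camera stuck=occurs, Redundant planner degraded=not → not all inputs occur → does not occur.
Perception stack down [AND]: CAN bus trips=occurs, Wheel-speed sensor malfunctions=occurs, Radar faulted=not → not all inputs occur → does not occur.
Fallback branch lost [OR]: Upper fallback module is inoperative=not, Perception node fails=not, Perception stack down=not → no input occurs → does not occur.
Autonomous vehicle fails to stop [OR]: Planning chain inoperative=not, Fallback branch lost=not → no input occurs → does not occur.

No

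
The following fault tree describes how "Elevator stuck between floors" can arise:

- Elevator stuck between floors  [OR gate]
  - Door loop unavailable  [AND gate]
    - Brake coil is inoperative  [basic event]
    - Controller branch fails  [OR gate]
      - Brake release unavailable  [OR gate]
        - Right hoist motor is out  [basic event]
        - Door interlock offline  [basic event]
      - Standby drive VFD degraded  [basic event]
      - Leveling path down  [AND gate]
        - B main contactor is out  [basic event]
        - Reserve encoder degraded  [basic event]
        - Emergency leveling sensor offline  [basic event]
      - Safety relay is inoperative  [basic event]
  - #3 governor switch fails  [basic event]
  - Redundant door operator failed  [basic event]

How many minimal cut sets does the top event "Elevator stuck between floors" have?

Brake release unavailable [OR]: union of children's cut sets → 2 cut set(s).
Leveling path down [AND]: one cut set from each child combined → 1 × 1 × 1 = 1 cut set(s).
Controller branch fails [OR]: union of children's cut sets → 5 cut set(s).
Door loop unavailable [AND]: one cut set from each child combined → 1 × 5 = 5 cut set(s).
Elevator stuck between floors [OR]: union of children's cut sets → 7 cut set(s).
Minimal cut sets: {Brake coil is inoperative, Right hoist motor is out}; {Brake coil is inoperative, Door interlock offline}; {Brake coil is inoperative, Standby drive VFD degraded}; {B main contactor is out, Brake coil is inoperative, Emergency leveling sensor offline, Reserve encoder degraded}; {Brake coil is inoperative, Safety relay is inoperative}; {#3 governor switch fails}; {Redundant door operator failed}.

7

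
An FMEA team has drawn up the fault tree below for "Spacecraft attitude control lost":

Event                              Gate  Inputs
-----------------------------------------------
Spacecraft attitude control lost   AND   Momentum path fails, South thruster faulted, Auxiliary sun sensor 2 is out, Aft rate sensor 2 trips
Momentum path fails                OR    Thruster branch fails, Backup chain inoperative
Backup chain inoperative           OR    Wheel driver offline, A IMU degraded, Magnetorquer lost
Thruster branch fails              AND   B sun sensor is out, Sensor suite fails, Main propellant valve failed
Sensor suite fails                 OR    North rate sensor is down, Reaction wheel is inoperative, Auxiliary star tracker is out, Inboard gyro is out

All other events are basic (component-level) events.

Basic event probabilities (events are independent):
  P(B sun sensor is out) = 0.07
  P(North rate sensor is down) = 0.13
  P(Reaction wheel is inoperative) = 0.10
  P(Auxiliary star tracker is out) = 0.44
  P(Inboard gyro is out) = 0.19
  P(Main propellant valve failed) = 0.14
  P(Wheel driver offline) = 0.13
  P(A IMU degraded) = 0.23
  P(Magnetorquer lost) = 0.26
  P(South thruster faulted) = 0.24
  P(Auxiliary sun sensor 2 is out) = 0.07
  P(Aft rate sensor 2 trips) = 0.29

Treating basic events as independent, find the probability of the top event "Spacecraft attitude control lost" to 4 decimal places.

0.0025

P(Sensor suite fails) [OR] = 1 − (1−0.13) × (1−0.10) × (1−0.44) × (1−0.19) = 0.644831
P(Thruster branch fails) [AND] = 0.07 × 0.644831 × 0.14 = 0.006319
P(Backup chain inoperative) [OR] = 1 − (1−0.13) × (1−0.23) × (1−0.26) = 0.504274
P(Momentum path fails) [OR] = 1 − (1−0.006319) × (1−0.504274) = 0.507406
P(Spacecraft attitude control lost) [AND] = 0.507406 × 0.24 × 0.07 × 0.29 = 0.002472
Rounded to 4 decimal places: P(Spacecraft attitude control lost) ≈ 0.0025.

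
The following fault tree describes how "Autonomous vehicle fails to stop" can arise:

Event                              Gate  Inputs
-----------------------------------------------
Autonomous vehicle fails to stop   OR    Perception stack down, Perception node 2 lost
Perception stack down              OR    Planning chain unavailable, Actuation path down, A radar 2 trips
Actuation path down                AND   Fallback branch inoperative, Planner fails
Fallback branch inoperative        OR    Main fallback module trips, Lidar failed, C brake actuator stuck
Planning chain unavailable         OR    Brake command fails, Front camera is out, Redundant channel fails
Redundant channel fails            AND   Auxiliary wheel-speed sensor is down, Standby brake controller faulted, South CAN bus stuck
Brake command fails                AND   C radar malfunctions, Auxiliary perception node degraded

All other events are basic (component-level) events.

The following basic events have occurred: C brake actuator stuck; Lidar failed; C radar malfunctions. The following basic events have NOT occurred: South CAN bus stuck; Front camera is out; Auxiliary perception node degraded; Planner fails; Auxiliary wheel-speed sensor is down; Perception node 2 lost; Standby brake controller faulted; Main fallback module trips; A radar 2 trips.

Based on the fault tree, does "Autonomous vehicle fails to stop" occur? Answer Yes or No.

Brake command fails [AND]: C radar malfunctions=occurs, Auxiliary perception node degraded=not → not all inputs occur → does not occur.
Redundant channel fails [AND]: Auxiliary wheel-speed sensor is down=not, Standby brake controller faulted=not, South CAN bus stuck=not → not all inputs occur → does not occur.
Planning chain unavailable [OR]: Brake command fails=not, Front camera is out=not, Redundant channel fails=not → no input occurs → does not occur.
Fallback branch inoperative [OR]: Main fallback module trips=not, Lidar failed=occurs, C brake actuator stuck=occurs → at least one input occurs → occurs.
Actuation path down [AND]: Fallback branch inoperative=occurs, Planner fails=not → not all inputs occur → does not occur.
Perception stack down [OR]: Planning chain unavailable=not, Actuation path down=not, A radar 2 trips=not → no input occurs → does not occur.
Autonomous vehicle fails to stop [OR]: Perception stack down=not, Perception node 2 lost=not → no input occurs → does not occur.

No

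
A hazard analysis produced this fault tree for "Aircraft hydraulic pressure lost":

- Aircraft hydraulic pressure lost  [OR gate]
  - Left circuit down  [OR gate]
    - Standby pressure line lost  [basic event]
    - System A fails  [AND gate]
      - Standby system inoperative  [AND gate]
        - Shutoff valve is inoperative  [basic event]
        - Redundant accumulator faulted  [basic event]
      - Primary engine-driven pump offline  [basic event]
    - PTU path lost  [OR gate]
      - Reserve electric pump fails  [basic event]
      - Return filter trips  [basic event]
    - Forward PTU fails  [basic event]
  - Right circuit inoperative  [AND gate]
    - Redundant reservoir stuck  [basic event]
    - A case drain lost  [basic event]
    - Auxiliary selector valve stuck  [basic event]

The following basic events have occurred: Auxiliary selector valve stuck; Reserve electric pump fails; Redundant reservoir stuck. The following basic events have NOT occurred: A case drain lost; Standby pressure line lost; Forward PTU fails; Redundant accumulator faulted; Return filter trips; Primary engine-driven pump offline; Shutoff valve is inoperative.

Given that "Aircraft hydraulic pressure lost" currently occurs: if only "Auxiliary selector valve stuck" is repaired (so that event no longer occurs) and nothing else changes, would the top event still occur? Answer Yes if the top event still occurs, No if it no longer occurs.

Yes

Counterfactual: set "Auxiliary selector valve stuck" to not occurred.
Standby system inoperative [AND]: Shutoff valve is inoperative=not, Redundant accumulator faulted=not → not all inputs occur → does not occur.
System A fails [AND]: Standby system inoperative=not, Primary engine-driven pump offline=not → not all inputs occur → does not occur.
PTU path lost [OR]: Reserve electric pump fails=occurs, Return filter trips=not → at least one input occurs → occurs.
Left circuit down [OR]: Standby pressure line lost=not, System A fails=not, PTU path lost=occurs, Forward PTU fails=not → at least one input occurs → occurs.
Right circuit inoperative [AND]: Redundant reservoir stuck=occurs, A case drain lost=not, Auxiliary selector valve stuck=not → not all inputs occur → does not occur.
Aircraft hydraulic pressure lost [OR]: Left circuit down=occurs, Right circuit inoperative=not → at least one input occurs → occurs.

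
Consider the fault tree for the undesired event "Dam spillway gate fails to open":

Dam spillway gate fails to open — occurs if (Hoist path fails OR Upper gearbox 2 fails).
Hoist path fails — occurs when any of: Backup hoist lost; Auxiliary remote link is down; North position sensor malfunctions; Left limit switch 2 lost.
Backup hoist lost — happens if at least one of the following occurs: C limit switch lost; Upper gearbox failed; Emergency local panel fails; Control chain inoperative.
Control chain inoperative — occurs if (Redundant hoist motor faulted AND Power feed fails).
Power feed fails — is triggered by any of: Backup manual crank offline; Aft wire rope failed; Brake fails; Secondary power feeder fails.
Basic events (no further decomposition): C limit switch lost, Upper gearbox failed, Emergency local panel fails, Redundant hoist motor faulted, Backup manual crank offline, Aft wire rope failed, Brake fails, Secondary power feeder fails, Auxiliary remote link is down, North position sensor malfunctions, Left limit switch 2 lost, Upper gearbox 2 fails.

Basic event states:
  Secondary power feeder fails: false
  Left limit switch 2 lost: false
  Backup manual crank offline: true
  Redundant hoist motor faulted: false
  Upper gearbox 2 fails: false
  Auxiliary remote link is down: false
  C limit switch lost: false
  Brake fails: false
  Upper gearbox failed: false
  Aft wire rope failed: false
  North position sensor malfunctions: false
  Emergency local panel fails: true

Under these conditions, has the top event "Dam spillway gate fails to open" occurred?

Yes

Power feed fails [OR]: Backup manual crank offline=occurs, Aft wire rope failed=not, Brake fails=not, Secondary power feeder fails=not → at least one input occurs → occurs.
Control chain inoperative [AND]: Redundant hoist motor faulted=not, Power feed fails=occurs → not all inputs occur → does not occur.
Backup hoist lost [OR]: C limit switch lost=not, Upper gearbox failed=not, Emergency local panel fails=occurs, Control chain inoperative=not → at least one input occurs → occurs.
Hoist path fails [OR]: Backup hoist lost=occurs, Auxiliary remote link is down=not, North position sensor malfunctions=not, Left limit switch 2 lost=not → at least one input occurs → occurs.
Dam spillway gate fails to open [OR]: Hoist path fails=occurs, Upper gearbox 2 fails=not → at least one input occurs → occurs.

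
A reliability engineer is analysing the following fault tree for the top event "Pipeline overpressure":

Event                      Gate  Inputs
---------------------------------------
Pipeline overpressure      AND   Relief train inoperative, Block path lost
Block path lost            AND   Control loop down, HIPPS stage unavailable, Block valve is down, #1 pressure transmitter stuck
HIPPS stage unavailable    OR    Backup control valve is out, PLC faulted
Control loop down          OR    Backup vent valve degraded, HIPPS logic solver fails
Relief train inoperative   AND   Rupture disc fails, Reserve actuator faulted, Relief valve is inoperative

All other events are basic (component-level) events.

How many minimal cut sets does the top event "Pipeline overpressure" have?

Relief train inoperative [AND]: one cut set from each child combined → 1 × 1 × 1 = 1 cut set(s).
Control loop down [OR]: union of children's cut sets → 2 cut set(s).
HIPPS stage unavailable [OR]: union of children's cut sets → 2 cut set(s).
Block path lost [AND]: one cut set from each child combined → 2 × 2 × 1 × 1 = 4 cut set(s).
Pipeline overpressure [AND]: one cut set from each child combined → 1 × 4 = 4 cut set(s).
Minimal cut sets: {#1 pressure transmitter stuck, Backup control valve is out, Backup vent valve degraded, Block valve is down, Relief valve is inoperative, Reserve actuator faulted, Rupture disc fails}; {#1 pressure transmitter stuck, Backup vent valve degraded, Block valve is down, PLC faulted, Relief valve is inoperative, Reserve actuator faulted, Rupture disc fails}; {#1 pressure transmitter stuck, Backup control valve is out, Block valve is down, HIPPS logic solver fails, Relief valve is inoperative, Reserve actuator faulted, Rupture disc fails}; {#1 pressure transmitter stuck, Block valve is down, HIPPS logic solver fails, PLC faulted, Relief valve is inoperative, Reserve actuator faulted, Rupture disc fails}.

4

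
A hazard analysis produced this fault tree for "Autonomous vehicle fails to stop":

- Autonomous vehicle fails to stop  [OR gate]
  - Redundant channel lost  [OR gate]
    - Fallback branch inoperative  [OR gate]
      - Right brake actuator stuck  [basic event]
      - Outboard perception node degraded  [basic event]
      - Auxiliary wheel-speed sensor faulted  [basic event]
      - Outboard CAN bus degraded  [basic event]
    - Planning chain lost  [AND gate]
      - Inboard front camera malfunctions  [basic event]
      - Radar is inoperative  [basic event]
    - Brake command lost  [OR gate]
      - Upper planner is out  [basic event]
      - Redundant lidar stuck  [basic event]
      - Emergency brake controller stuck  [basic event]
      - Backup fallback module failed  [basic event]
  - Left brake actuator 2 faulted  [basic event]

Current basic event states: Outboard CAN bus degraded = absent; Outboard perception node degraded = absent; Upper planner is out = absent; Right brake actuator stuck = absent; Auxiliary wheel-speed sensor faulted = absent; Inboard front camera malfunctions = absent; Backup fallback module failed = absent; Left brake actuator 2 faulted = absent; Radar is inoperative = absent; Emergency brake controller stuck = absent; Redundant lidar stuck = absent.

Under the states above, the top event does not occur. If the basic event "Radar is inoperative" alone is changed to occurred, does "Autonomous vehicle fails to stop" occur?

Counterfactual: set "Radar is inoperative" to occurred.
Fallback branch inoperative [OR]: Right brake actuator stuck=not, Outboard perception node degraded=not, Auxiliary wheel-speed sensor faulted=not, Outboard CAN bus degraded=not → no input occurs → does not occur.
Planning chain lost [AND]: Inboard front camera malfunctions=not, Radar is inoperative=occurs → not all inputs occur → does not occur.
Brake command lost [OR]: Upper planner is out=not, Redundant lidar stuck=not, Emergency brake controller stuck=not, Backup fallback module failed=not → no input occurs → does not occur.
Redundant channel lost [OR]: Fallback branch inoperative=not, Planning chain lost=not, Brake command lost=not → no input occurs → does not occur.
Autonomous vehicle fails to stop [OR]: Redundant channel lost=not, Left brake actuator 2 faulted=not → no input occurs → does not occur.

No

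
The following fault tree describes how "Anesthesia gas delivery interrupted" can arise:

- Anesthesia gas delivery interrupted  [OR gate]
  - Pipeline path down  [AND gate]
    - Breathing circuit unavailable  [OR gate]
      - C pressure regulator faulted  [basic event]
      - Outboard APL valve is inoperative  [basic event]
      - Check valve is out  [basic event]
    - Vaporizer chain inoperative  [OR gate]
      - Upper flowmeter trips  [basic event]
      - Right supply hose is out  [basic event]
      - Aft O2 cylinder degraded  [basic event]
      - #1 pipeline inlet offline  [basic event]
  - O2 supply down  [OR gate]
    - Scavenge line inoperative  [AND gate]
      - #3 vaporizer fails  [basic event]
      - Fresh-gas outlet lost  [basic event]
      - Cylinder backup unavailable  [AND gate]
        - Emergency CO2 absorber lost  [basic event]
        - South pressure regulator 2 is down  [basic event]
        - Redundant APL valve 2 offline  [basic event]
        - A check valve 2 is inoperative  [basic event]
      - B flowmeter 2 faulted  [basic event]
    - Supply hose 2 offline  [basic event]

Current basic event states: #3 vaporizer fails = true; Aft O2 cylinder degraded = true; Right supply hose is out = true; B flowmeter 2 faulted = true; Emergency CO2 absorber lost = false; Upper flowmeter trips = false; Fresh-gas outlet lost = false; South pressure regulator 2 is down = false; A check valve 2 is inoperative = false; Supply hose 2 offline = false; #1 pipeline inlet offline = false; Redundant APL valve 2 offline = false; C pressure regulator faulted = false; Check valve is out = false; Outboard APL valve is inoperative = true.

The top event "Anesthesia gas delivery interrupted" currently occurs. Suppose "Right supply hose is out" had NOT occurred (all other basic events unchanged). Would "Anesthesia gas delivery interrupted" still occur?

Yes

Counterfactual: set "Right supply hose is out" to not occurred.
Breathing circuit unavailable [OR]: C pressure regulator faulted=not, Outboard APL valve is inoperative=occurs, Check valve is out=not → at least one input occurs → occurs.
Vaporizer chain inoperative [OR]: Upper flowmeter trips=not, Right supply hose is out=not, Aft O2 cylinder degraded=occurs, #1 pipeline inlet offline=not → at least one input occurs → occurs.
Pipeline path down [AND]: Breathing circuit unavailable=occurs, Vaporizer chain inoperative=occurs → all inputs occur → occurs.
Cylinder backup unavailable [AND]: Emergency CO2 absorber lost=not, South pressure regulator 2 is down=not, Redundant APL valve 2 offline=not, A check valve 2 is inoperative=not → not all inputs occur → does not occur.
Scavenge line inoperative [AND]: #3 vaporizer fails=occurs, Fresh-gas outlet lost=not, Cylinder backup unavailable=not, B flowmeter 2 faulted=occurs → not all inputs occur → does not occur.
O2 supply down [OR]: Scavenge line inoperative=not, Supply hose 2 offline=not → no input occurs → does not occur.
Anesthesia gas delivery interrupted [OR]: Pipeline path down=occurs, O2 supply down=not → at least one input occurs → occurs.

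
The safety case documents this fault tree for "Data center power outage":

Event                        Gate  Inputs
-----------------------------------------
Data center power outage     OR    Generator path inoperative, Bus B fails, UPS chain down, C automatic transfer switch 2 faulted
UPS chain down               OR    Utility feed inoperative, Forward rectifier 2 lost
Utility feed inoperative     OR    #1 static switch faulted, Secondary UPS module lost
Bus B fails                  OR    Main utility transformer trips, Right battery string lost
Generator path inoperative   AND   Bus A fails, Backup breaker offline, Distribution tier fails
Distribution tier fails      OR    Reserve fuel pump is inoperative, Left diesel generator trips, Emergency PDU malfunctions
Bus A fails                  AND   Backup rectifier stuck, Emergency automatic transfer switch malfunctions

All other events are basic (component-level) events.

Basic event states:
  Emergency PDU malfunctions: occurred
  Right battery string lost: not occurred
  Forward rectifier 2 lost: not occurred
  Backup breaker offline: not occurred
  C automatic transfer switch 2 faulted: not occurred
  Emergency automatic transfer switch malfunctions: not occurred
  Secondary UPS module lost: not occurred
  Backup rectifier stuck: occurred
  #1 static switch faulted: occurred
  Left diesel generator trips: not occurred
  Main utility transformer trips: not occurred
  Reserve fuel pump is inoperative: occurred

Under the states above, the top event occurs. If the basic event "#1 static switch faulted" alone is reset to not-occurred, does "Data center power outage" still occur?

Counterfactual: set "#1 static switch faulted" to not occurred.
Bus A fails [AND]: Backup rectifier stuck=occurs, Emergency automatic transfer switch malfunctions=not → not all inputs occur → does not occur.
Distribution tier fails [OR]: Reserve fuel pump is inoperative=occurs, Left diesel generator trips=not, Emergency PDU malfunctions=occurs → at least one input occurs → occurs.
Generator path inoperative [AND]: Bus A fails=not, Backup breaker offline=not, Distribution tier fails=occurs → not all inputs occur → does not occur.
Bus B fails [OR]: Main utility transformer trips=not, Right battery string lost=not → no input occurs → does not occur.
Utility feed inoperative [OR]: #1 static switch faulted=not, Secondary UPS module lost=not → no input occurs → does not occur.
UPS chain down [OR]: Utility feed inoperative=not, Forward rectifier 2 lost=not → no input occurs → does not occur.
Data center power outage [OR]: Generator path inoperative=not, Bus B fails=not, UPS chain down=not, C automatic transfer switch 2 faulted=not → no input occurs → does not occur.

No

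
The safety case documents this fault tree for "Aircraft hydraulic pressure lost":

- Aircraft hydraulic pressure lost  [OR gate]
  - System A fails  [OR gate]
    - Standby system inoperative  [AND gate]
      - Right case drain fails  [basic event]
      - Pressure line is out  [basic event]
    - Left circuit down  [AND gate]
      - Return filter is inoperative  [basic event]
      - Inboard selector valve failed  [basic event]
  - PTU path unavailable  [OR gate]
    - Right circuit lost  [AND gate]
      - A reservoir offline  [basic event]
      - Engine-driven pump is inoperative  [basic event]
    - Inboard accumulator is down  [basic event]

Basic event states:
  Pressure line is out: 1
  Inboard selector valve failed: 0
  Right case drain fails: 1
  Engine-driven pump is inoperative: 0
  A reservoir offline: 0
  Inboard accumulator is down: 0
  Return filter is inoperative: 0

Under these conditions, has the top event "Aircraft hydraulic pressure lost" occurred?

Standby system inoperative [AND]: Right case drain fails=occurs, Pressure line is out=occurs → all inputs occur → occurs.
Left circuit down [AND]: Return filter is inoperative=not, Inboard selector valve failed=not → not all inputs occur → does not occur.
System A fails [OR]: Standby system inoperative=occurs, Left circuit down=not → at least one input occurs → occurs.
Right circuit lost [AND]: A reservoir offline=not, Engine-driven pump is inoperative=not → not all inputs occur → does not occur.
PTU path unavailable [OR]: Right circuit lost=not, Inboard accumulator is down=not → no input occurs → does not occur.
Aircraft hydraulic pressure lost [OR]: System A fails=occurs, PTU path unavailable=not → at least one input occurs → occurs.

Yes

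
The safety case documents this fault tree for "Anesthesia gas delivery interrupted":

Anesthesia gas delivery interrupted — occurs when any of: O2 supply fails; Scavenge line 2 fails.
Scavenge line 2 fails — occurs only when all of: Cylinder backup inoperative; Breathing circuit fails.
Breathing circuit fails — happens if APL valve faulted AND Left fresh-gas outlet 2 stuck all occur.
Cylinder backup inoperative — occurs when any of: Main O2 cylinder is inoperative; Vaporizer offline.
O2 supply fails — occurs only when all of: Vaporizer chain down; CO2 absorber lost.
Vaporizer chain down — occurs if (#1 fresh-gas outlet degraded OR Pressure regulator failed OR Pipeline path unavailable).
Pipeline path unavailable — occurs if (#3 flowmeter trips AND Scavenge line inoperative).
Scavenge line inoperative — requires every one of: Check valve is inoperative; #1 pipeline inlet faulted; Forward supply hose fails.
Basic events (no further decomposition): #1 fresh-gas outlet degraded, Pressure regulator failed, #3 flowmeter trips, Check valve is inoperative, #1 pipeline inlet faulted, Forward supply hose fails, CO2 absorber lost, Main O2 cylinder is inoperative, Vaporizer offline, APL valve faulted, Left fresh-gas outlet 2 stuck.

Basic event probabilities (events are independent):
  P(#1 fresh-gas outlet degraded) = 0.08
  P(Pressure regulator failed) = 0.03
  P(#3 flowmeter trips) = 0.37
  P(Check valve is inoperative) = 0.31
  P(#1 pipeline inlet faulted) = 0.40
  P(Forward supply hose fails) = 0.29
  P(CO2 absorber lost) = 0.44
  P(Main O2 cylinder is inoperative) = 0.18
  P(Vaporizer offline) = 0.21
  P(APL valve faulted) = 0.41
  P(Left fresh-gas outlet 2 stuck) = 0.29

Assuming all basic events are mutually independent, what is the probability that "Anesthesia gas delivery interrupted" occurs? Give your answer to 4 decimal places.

0.0922

P(Scavenge line inoperative) [AND] = 0.31 × 0.40 × 0.29 = 0.035960
P(Pipeline path unavailable) [AND] = 0.37 × 0.035960 = 0.013305
P(Vaporizer chain down) [OR] = 1 − (1−0.08) × (1−0.03) × (1−0.013305) = 0.119473
P(O2 supply fails) [AND] = 0.119473 × 0.44 = 0.052568
P(Cylinder backup inoperative) [OR] = 1 − (1−0.18) × (1−0.21) = 0.352200
P(Breathing circuit fails) [AND] = 0.41 × 0.29 = 0.118900
P(Scavenge line 2 fails) [AND] = 0.352200 × 0.118900 = 0.041877
P(Anesthesia gas delivery interrupted) [OR] = 1 − (1−0.052568) × (1−0.041877) = 0.092244
Rounded to 4 decimal places: P(Anesthesia gas delivery interrupted) ≈ 0.0922.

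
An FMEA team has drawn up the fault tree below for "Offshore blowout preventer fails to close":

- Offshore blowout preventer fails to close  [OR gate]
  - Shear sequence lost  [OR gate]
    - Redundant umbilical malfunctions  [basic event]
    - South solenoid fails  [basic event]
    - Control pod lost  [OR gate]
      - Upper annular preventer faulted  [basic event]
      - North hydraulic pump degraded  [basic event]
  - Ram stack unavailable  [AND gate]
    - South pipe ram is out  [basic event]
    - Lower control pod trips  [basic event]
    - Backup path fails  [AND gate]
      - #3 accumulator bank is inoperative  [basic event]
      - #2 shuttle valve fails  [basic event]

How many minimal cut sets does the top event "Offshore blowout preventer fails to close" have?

5

Control pod lost [OR]: union of children's cut sets → 2 cut set(s).
Shear sequence lost [OR]: union of children's cut sets → 4 cut set(s).
Backup path fails [AND]: one cut set from each child combined → 1 × 1 = 1 cut set(s).
Ram stack unavailable [AND]: one cut set from each child combined → 1 × 1 × 1 = 1 cut set(s).
Offshore blowout preventer fails to close [OR]: union of children's cut sets → 5 cut set(s).
Minimal cut sets: {Redundant umbilical malfunctions}; {South solenoid fails}; {Upper annular preventer faulted}; {North hydraulic pump degraded}; {#2 shuttle valve fails, #3 accumulator bank is inoperative, Lower control pod trips, South pipe ram is out}.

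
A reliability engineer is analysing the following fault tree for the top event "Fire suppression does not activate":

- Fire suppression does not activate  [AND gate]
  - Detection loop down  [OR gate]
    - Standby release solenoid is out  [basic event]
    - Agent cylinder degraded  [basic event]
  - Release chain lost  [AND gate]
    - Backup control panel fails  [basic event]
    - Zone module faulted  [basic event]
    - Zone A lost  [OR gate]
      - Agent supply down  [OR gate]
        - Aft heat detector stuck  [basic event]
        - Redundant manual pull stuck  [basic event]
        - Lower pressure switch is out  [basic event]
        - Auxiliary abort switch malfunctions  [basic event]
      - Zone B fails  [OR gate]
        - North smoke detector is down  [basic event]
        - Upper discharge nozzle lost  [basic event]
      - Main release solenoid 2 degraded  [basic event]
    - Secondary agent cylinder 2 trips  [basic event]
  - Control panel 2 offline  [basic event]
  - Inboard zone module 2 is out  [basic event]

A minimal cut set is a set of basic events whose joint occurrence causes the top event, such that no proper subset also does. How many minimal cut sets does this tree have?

Detection loop down [OR]: union of children's cut sets → 2 cut set(s).
Agent supply down [OR]: union of children's cut sets → 4 cut set(s).
Zone B fails [OR]: union of children's cut sets → 2 cut set(s).
Zone A lost [OR]: union of children's cut sets → 7 cut set(s).
Release chain lost [AND]: one cut set from each child combined → 1 × 1 × 7 × 1 = 7 cut set(s).
Fire suppression does not activate [AND]: one cut set from each child combined → 2 × 7 × 1 × 1 = 14 cut set(s).

14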